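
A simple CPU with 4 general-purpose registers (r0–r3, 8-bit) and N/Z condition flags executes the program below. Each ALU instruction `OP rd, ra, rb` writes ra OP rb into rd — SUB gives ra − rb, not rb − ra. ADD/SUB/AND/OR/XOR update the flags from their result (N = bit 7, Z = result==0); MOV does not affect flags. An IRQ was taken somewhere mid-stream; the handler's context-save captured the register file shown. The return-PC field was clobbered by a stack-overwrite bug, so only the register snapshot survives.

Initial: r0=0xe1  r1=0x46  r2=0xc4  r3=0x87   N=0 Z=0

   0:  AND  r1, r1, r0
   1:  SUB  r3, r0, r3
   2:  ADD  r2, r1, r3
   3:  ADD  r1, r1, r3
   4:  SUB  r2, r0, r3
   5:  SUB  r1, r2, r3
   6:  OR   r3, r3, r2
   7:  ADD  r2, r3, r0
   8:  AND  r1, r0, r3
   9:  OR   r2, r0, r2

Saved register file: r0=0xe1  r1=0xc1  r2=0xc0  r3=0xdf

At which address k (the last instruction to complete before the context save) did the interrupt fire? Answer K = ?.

after  0: r0=0xe1 r1=0x40 r2=0xc4 r3=0x87  N=0 Z=0
after  1: r0=0xe1 r1=0x40 r2=0xc4 r3=0x5a  N=0 Z=0
after  2: r0=0xe1 r1=0x40 r2=0x9a r3=0x5a  N=1 Z=0
after  3: r0=0xe1 r1=0x9a r2=0x9a r3=0x5a  N=1 Z=0
after  4: r0=0xe1 r1=0x9a r2=0x87 r3=0x5a  N=1 Z=0
after  5: r0=0xe1 r1=0x2d r2=0x87 r3=0x5a  N=0 Z=0
after  6: r0=0xe1 r1=0x2d r2=0x87 r3=0xdf  N=1 Z=0
after  7: r0=0xe1 r1=0x2d r2=0xc0 r3=0xdf  N=1 Z=0
after  8: r0=0xe1 r1=0xc1 r2=0xc0 r3=0xdf  N=1 Z=0
-- IRQ taken; context saved, return-PC = 9 --

K = 8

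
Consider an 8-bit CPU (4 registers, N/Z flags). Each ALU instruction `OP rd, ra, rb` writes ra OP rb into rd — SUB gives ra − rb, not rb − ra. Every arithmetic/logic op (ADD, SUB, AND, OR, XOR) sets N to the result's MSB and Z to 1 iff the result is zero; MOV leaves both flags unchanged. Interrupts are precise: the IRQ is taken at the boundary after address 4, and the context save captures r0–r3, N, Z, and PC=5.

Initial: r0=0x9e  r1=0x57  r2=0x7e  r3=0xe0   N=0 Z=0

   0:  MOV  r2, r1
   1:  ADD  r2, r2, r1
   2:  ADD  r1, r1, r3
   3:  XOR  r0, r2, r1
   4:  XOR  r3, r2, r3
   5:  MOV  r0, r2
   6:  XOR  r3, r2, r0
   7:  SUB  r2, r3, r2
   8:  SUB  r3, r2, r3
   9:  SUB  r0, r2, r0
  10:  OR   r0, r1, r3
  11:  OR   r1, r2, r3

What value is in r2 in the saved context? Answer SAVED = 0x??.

after  0: r0=0x9e r1=0x57 r2=0x57 r3=0xe0  N=0 Z=0
after  1: r0=0x9e r1=0x57 r2=0xae r3=0xe0  N=1 Z=0
after  2: r0=0x9e r1=0x37 r2=0xae r3=0xe0  N=0 Z=0
after  3: r0=0x99 r1=0x37 r2=0xae r3=0xe0  N=1 Z=0
after  4: r0=0x99 r1=0x37 r2=0xae r3=0x4e  N=0 Z=0
-- IRQ taken; context saved, return-PC = 5 --

SAVED = 0xae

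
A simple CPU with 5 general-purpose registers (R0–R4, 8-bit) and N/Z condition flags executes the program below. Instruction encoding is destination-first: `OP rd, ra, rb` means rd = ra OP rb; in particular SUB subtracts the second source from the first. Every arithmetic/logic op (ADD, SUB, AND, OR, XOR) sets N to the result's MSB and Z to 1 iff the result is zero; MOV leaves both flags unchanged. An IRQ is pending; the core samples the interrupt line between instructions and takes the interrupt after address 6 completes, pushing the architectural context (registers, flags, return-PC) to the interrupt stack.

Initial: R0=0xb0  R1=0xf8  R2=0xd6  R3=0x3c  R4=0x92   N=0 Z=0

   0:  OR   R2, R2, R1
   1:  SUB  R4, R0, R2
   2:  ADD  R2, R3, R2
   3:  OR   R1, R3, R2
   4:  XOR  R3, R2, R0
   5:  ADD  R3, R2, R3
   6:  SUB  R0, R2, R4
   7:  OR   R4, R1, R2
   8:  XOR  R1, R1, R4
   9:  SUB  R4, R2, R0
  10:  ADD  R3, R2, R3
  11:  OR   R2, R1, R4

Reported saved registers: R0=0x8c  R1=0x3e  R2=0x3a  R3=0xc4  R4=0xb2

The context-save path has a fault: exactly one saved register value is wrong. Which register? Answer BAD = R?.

after  0: R0=0xb0 R1=0xf8 R2=0xfe R3=0x3c R4=0x92  N=1 Z=0
after  1: R0=0xb0 R1=0xf8 R2=0xfe R3=0x3c R4=0xb2  N=1 Z=0
after  2: R0=0xb0 R1=0xf8 R2=0x3a R3=0x3c R4=0xb2  N=0 Z=0
after  3: R0=0xb0 R1=0x3e R2=0x3a R3=0x3c R4=0xb2  N=0 Z=0
after  4: R0=0xb0 R1=0x3e R2=0x3a R3=0x8a R4=0xb2  N=1 Z=0
after  5: R0=0xb0 R1=0x3e R2=0x3a R3=0xc4 R4=0xb2  N=1 Z=0
after  6: R0=0x88 R1=0x3e R2=0x3a R3=0xc4 R4=0xb2  N=1 Z=0
-- IRQ taken; context saved, return-PC = 7 --
mismatch: R0: reported 0x8c vs actual 0x88

BAD = R0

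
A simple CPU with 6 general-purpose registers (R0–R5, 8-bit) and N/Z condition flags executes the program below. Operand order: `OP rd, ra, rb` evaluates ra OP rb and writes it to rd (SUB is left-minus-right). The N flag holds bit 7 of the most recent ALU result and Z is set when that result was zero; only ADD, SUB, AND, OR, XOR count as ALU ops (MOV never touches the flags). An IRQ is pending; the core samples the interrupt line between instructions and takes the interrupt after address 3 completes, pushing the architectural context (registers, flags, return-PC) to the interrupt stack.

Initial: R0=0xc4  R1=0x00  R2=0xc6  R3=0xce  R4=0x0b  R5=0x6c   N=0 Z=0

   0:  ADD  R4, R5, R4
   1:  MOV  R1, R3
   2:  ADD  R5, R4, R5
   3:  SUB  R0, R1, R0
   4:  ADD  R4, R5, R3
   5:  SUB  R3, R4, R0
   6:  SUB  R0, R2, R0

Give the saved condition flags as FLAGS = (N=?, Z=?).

after  0: R0=0xc4 R1=0x00 R2=0xc6 R3=0xce R4=0x77 R5=0x6c  N=0 Z=0
after  1: R0=0xc4 R1=0xce R2=0xc6 R3=0xce R4=0x77 R5=0x6c  N=0 Z=0
after  2: R0=0xc4 R1=0xce R2=0xc6 R3=0xce R4=0x77 R5=0xe3  N=1 Z=0
after  3: R0=0x0a R1=0xce R2=0xc6 R3=0xce R4=0x77 R5=0xe3  N=0 Z=0
-- IRQ taken; context saved, return-PC = 4 --

FLAGS = (N=0, Z=0)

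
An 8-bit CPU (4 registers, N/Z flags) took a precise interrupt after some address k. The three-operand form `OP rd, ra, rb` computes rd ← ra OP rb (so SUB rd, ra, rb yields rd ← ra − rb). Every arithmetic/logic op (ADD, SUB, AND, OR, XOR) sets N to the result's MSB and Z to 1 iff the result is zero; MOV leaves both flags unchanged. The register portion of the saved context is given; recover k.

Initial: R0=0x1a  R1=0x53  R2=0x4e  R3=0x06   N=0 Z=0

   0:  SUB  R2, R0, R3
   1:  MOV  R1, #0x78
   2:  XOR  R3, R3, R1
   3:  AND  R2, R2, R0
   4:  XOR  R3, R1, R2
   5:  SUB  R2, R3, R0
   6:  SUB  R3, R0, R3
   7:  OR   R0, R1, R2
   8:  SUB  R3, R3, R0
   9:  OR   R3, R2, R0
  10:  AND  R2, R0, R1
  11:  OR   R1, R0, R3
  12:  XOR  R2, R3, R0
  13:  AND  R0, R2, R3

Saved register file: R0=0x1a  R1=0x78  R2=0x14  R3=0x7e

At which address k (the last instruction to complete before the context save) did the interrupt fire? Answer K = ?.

after  0: R0=0x1a R1=0x53 R2=0x14 R3=0x06  N=0 Z=0
after  1: R0=0x1a R1=0x78 R2=0x14 R3=0x06  N=0 Z=0
after  2: R0=0x1a R1=0x78 R2=0x14 R3=0x7e  N=0 Z=0
-- IRQ taken; context saved, return-PC = 3 --

K = 2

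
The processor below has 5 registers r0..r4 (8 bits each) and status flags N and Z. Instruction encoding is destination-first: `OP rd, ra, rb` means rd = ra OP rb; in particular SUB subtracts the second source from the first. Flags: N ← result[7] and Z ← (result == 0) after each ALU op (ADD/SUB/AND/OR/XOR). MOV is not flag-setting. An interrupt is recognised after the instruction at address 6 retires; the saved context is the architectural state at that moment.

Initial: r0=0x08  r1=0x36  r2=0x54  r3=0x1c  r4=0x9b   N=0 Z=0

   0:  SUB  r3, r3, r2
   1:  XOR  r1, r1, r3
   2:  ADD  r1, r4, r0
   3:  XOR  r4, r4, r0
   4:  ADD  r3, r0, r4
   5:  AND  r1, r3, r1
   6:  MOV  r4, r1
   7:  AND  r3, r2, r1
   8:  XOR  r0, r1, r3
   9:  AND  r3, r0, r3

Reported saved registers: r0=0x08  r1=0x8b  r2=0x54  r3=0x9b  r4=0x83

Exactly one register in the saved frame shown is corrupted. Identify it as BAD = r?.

after  0: r0=0x08 r1=0x36 r2=0x54 r3=0xc8 r4=0x9b  N=1 Z=0
after  1: r0=0x08 r1=0xfe r2=0x54 r3=0xc8 r4=0x9b  N=1 Z=0
after  2: r0=0x08 r1=0xa3 r2=0x54 r3=0xc8 r4=0x9b  N=1 Z=0
after  3: r0=0x08 r1=0xa3 r2=0x54 r3=0xc8 r4=0x93  N=1 Z=0
after  4: r0=0x08 r1=0xa3 r2=0x54 r3=0x9b r4=0x93  N=1 Z=0
after  5: r0=0x08 r1=0x83 r2=0x54 r3=0x9b r4=0x93  N=1 Z=0
after  6: r0=0x08 r1=0x83 r2=0x54 r3=0x9b r4=0x83  N=1 Z=0
-- IRQ taken; context saved, return-PC = 7 --
mismatch: r1: reported 0x8b vs actual 0x83

BAD = r1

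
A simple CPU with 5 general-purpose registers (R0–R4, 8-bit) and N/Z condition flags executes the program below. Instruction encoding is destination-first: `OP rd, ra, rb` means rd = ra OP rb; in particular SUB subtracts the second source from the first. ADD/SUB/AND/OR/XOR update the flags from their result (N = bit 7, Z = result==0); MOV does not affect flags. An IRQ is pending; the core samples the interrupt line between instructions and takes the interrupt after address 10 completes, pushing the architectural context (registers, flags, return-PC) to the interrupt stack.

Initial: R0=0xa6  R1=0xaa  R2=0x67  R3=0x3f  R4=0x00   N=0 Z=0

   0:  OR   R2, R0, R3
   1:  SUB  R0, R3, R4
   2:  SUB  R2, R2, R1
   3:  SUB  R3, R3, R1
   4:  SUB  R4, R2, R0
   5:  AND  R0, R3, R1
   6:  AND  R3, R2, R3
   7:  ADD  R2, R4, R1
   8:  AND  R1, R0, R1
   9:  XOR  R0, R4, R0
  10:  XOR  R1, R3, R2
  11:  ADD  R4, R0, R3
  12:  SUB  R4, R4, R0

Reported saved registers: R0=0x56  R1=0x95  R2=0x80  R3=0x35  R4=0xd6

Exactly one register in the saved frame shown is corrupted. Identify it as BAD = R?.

after  0: R0=0xa6 R1=0xaa R2=0xbf R3=0x3f R4=0x00  N=1 Z=0
after  1: R0=0x3f R1=0xaa R2=0xbf R3=0x3f R4=0x00  N=0 Z=0
after  2: R0=0x3f R1=0xaa R2=0x15 R3=0x3f R4=0x00  N=0 Z=0
after  3: R0=0x3f R1=0xaa R2=0x15 R3=0x95 R4=0x00  N=1 Z=0
after  4: R0=0x3f R1=0xaa R2=0x15 R3=0x95 R4=0xd6  N=1 Z=0
after  5: R0=0x80 R1=0xaa R2=0x15 R3=0x95 R4=0xd6  N=1 Z=0
after  6: R0=0x80 R1=0xaa R2=0x15 R3=0x15 R4=0xd6  N=0 Z=0
after  7: R0=0x80 R1=0xaa R2=0x80 R3=0x15 R4=0xd6  N=1 Z=0
after  8: R0=0x80 R1=0x80 R2=0x80 R3=0x15 R4=0xd6  N=1 Z=0
after  9: R0=0x56 R1=0x80 R2=0x80 R3=0x15 R4=0xd6  N=0 Z=0
after 10: R0=0x56 R1=0x95 R2=0x80 R3=0x15 R4=0xd6  N=1 Z=0
-- IRQ taken; context saved, return-PC = 11 --
mismatch: R3: reported 0x35 vs actual 0x15

BAD = R3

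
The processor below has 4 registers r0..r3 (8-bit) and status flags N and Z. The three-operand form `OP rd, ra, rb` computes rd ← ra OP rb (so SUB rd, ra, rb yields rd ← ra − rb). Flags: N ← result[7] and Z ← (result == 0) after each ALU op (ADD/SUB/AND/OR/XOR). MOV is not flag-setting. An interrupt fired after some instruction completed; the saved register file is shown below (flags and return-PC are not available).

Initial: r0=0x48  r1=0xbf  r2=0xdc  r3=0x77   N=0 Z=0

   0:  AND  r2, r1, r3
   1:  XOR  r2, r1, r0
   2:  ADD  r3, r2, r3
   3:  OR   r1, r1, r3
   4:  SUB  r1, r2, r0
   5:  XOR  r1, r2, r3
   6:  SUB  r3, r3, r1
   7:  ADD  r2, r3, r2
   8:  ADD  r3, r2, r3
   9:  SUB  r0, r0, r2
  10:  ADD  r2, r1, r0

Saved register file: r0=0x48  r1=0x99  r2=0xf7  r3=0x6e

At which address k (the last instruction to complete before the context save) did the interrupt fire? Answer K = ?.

K = 5

after  0: r0=0x48 r1=0xbf r2=0x37 r3=0x77  N=0 Z=0
after  1: r0=0x48 r1=0xbf r2=0xf7 r3=0x77  N=1 Z=0
after  2: r0=0x48 r1=0xbf r2=0xf7 r3=0x6e  N=0 Z=0
after  3: r0=0x48 r1=0xff r2=0xf7 r3=0x6e  N=1 Z=0
after  4: r0=0x48 r1=0xaf r2=0xf7 r3=0x6e  N=1 Z=0
after  5: r0=0x48 r1=0x99 r2=0xf7 r3=0x6e  N=1 Z=0
-- IRQ taken; context saved, return-PC = 6 --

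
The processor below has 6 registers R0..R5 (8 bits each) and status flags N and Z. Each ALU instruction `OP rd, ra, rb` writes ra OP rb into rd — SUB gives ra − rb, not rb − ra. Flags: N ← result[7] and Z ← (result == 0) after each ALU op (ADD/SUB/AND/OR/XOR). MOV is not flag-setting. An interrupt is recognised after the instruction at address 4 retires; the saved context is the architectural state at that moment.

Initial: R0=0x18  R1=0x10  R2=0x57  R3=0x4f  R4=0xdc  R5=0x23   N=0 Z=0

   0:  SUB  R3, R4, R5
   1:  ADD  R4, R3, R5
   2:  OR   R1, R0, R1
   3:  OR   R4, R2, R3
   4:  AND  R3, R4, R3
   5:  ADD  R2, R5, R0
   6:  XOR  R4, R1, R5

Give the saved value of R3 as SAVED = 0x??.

after  0: R0=0x18 R1=0x10 R2=0x57 R3=0xb9 R4=0xdc R5=0x23  N=1 Z=0
after  1: R0=0x18 R1=0x10 R2=0x57 R3=0xb9 R4=0xdc R5=0x23  N=1 Z=0
after  2: R0=0x18 R1=0x18 R2=0x57 R3=0xb9 R4=0xdc R5=0x23  N=0 Z=0
after  3: R0=0x18 R1=0x18 R2=0x57 R3=0xb9 R4=0xff R5=0x23  N=1 Z=0
after  4: R0=0x18 R1=0x18 R2=0x57 R3=0xb9 R4=0xff R5=0x23  N=1 Z=0
-- IRQ taken; context saved, return-PC = 5 --

SAVED = 0xb9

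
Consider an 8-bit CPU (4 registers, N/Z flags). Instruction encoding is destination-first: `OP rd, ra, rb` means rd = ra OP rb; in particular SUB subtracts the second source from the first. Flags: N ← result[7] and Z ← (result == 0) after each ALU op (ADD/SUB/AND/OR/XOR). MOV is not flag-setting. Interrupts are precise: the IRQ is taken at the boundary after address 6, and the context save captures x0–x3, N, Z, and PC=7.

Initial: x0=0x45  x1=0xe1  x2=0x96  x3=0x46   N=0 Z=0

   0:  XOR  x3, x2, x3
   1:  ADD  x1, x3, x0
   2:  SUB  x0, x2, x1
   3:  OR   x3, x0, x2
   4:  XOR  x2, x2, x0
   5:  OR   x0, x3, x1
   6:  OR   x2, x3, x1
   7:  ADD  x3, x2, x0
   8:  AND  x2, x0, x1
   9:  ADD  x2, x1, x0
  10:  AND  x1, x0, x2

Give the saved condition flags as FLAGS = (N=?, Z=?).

FLAGS = (N=1, Z=0)

after  0: x0=0x45 x1=0xe1 x2=0x96 x3=0xd0  N=1 Z=0
after  1: x0=0x45 x1=0x15 x2=0x96 x3=0xd0  N=0 Z=0
after  2: x0=0x81 x1=0x15 x2=0x96 x3=0xd0  N=1 Z=0
after  3: x0=0x81 x1=0x15 x2=0x96 x3=0x97  N=1 Z=0
after  4: x0=0x81 x1=0x15 x2=0x17 x3=0x97  N=0 Z=0
after  5: x0=0x97 x1=0x15 x2=0x17 x3=0x97  N=1 Z=0
after  6: x0=0x97 x1=0x15 x2=0x97 x3=0x97  N=1 Z=0
-- IRQ taken; context saved, return-PC = 7 --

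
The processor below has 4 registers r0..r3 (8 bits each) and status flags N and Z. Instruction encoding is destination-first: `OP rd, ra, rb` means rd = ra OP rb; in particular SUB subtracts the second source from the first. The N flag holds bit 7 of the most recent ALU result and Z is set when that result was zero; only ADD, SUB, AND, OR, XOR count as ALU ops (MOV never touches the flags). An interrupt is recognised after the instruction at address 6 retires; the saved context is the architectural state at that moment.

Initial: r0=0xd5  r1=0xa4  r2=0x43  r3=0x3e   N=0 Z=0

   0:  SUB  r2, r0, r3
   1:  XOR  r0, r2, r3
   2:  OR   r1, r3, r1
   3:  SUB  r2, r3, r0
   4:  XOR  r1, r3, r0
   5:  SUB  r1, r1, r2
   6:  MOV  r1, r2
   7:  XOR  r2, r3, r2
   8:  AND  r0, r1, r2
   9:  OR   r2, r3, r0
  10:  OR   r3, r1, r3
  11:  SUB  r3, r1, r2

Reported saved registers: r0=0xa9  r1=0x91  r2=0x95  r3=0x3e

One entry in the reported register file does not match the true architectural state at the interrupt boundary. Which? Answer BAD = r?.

BAD = r1

after  0: r0=0xd5 r1=0xa4 r2=0x97 r3=0x3e  N=1 Z=0
after  1: r0=0xa9 r1=0xa4 r2=0x97 r3=0x3e  N=1 Z=0
after  2: r0=0xa9 r1=0xbe r2=0x97 r3=0x3e  N=1 Z=0
after  3: r0=0xa9 r1=0xbe r2=0x95 r3=0x3e  N=1 Z=0
after  4: r0=0xa9 r1=0x97 r2=0x95 r3=0x3e  N=1 Z=0
after  5: r0=0xa9 r1=0x02 r2=0x95 r3=0x3e  N=0 Z=0
after  6: r0=0xa9 r1=0x95 r2=0x95 r3=0x3e  N=0 Z=0
-- IRQ taken; context saved, return-PC = 7 --
mismatch: r1: reported 0x91 vs actual 0x95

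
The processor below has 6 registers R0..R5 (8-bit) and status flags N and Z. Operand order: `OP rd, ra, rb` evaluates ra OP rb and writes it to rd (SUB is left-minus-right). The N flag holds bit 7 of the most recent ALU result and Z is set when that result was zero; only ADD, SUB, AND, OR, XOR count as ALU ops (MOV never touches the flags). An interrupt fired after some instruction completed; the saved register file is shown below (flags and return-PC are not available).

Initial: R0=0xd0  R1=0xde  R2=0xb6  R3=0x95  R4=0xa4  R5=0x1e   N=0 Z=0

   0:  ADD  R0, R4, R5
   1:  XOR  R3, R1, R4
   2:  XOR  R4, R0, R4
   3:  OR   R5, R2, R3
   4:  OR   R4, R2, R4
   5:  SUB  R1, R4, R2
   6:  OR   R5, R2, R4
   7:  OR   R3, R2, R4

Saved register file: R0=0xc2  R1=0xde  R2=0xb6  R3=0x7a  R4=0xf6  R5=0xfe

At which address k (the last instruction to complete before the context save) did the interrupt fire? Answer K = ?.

K = 4

after  0: R0=0xc2 R1=0xde R2=0xb6 R3=0x95 R4=0xa4 R5=0x1e  N=1 Z=0
after  1: R0=0xc2 R1=0xde R2=0xb6 R3=0x7a R4=0xa4 R5=0x1e  N=0 Z=0
after  2: R0=0xc2 R1=0xde R2=0xb6 R3=0x7a R4=0x66 R5=0x1e  N=0 Z=0
after  3: R0=0xc2 R1=0xde R2=0xb6 R3=0x7a R4=0x66 R5=0xfe  N=1 Z=0
after  4: R0=0xc2 R1=0xde R2=0xb6 R3=0x7a R4=0xf6 R5=0xfe  N=1 Z=0
-- IRQ taken; context saved, return-PC = 5 --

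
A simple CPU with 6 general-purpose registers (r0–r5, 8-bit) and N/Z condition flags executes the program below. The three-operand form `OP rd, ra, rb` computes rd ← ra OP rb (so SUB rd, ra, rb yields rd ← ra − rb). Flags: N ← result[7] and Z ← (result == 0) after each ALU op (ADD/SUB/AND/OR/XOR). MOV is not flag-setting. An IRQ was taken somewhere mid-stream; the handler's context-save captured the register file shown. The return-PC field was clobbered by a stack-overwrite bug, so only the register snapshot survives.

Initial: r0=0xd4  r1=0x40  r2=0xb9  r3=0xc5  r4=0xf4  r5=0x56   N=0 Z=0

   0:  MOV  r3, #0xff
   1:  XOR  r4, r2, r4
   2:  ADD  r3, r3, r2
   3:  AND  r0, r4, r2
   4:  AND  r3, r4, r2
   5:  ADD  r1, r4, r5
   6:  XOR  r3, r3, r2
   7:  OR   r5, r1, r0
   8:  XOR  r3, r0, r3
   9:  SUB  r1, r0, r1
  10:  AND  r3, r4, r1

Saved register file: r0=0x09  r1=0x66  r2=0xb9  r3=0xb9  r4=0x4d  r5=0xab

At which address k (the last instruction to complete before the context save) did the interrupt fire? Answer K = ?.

K = 9

after  0: r0=0xd4 r1=0x40 r2=0xb9 r3=0xff r4=0xf4 r5=0x56  N=0 Z=0
after  1: r0=0xd4 r1=0x40 r2=0xb9 r3=0xff r4=0x4d r5=0x56  N=0 Z=0
after  2: r0=0xd4 r1=0x40 r2=0xb9 r3=0xb8 r4=0x4d r5=0x56  N=1 Z=0
after  3: r0=0x09 r1=0x40 r2=0xb9 r3=0xb8 r4=0x4d r5=0x56  N=0 Z=0
after  4: r0=0x09 r1=0x40 r2=0xb9 r3=0x09 r4=0x4d r5=0x56  N=0 Z=0
after  5: r0=0x09 r1=0xa3 r2=0xb9 r3=0x09 r4=0x4d r5=0x56  N=1 Z=0
after  6: r0=0x09 r1=0xa3 r2=0xb9 r3=0xb0 r4=0x4d r5=0x56  N=1 Z=0
after  7: r0=0x09 r1=0xa3 r2=0xb9 r3=0xb0 r4=0x4d r5=0xab  N=1 Z=0
after  8: r0=0x09 r1=0xa3 r2=0xb9 r3=0xb9 r4=0x4d r5=0xab  N=1 Z=0
after  9: r0=0x09 r1=0x66 r2=0xb9 r3=0xb9 r4=0x4d r5=0xab  N=0 Z=0
-- IRQ taken; context saved, return-PC = 10 --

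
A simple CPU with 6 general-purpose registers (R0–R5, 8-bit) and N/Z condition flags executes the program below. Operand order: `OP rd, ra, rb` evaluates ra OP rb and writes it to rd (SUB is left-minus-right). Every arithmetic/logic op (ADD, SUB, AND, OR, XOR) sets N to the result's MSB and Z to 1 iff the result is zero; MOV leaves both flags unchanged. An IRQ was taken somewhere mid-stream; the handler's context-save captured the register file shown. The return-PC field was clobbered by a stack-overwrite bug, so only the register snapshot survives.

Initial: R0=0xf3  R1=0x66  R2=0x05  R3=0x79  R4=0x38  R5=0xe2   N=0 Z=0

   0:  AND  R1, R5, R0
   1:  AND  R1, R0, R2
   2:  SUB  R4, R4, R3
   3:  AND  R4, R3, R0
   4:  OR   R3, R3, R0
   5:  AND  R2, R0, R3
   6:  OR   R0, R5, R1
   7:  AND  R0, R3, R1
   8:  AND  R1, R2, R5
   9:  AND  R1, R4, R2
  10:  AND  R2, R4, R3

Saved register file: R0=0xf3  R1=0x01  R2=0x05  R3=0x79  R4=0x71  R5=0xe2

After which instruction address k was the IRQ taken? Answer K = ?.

after  0: R0=0xf3 R1=0xe2 R2=0x05 R3=0x79 R4=0x38 R5=0xe2  N=1 Z=0
after  1: R0=0xf3 R1=0x01 R2=0x05 R3=0x79 R4=0x38 R5=0xe2  N=0 Z=0
after  2: R0=0xf3 R1=0x01 R2=0x05 R3=0x79 R4=0xbf R5=0xe2  N=1 Z=0
after  3: R0=0xf3 R1=0x01 R2=0x05 R3=0x79 R4=0x71 R5=0xe2  N=0 Z=0
-- IRQ taken; context saved, return-PC = 4 --

K = 3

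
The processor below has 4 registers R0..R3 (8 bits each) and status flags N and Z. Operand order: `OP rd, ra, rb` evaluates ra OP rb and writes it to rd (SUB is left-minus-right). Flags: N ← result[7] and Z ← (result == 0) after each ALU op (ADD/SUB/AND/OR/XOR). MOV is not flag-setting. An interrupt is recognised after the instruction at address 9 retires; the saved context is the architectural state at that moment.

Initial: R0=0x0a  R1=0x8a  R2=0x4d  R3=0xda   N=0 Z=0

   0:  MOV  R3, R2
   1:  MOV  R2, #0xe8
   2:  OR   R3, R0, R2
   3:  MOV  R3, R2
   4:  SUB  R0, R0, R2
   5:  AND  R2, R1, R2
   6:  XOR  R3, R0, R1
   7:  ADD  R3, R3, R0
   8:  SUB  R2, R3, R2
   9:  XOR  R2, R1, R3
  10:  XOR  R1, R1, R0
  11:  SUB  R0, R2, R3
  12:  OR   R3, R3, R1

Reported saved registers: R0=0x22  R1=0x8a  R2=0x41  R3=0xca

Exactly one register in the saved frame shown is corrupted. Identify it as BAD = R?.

after  0: R0=0x0a R1=0x8a R2=0x4d R3=0x4d  N=0 Z=0
after  1: R0=0x0a R1=0x8a R2=0xe8 R3=0x4d  N=0 Z=0
after  2: R0=0x0a R1=0x8a R2=0xe8 R3=0xea  N=1 Z=0
after  3: R0=0x0a R1=0x8a R2=0xe8 R3=0xe8  N=1 Z=0
after  4: R0=0x22 R1=0x8a R2=0xe8 R3=0xe8  N=0 Z=0
after  5: R0=0x22 R1=0x8a R2=0x88 R3=0xe8  N=1 Z=0
after  6: R0=0x22 R1=0x8a R2=0x88 R3=0xa8  N=1 Z=0
after  7: R0=0x22 R1=0x8a R2=0x88 R3=0xca  N=1 Z=0
after  8: R0=0x22 R1=0x8a R2=0x42 R3=0xca  N=0 Z=0
after  9: R0=0x22 R1=0x8a R2=0x40 R3=0xca  N=0 Z=0
-- IRQ taken; context saved, return-PC = 10 --
mismatch: R2: reported 0x41 vs actual 0x40

BAD = R2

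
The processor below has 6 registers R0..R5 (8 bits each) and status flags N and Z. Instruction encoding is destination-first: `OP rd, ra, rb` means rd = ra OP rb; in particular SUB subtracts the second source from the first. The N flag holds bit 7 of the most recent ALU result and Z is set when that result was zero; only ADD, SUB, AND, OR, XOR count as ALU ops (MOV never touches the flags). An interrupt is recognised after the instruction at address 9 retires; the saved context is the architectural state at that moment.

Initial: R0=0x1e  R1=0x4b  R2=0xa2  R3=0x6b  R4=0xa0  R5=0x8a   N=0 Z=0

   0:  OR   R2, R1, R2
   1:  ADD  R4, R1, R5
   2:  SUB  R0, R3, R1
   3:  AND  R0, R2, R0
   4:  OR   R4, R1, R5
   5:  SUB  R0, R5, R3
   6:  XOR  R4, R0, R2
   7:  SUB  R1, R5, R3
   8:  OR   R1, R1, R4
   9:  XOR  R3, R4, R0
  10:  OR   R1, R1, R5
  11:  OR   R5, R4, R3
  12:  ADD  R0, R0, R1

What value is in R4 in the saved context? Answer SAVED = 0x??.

after  0: R0=0x1e R1=0x4b R2=0xeb R3=0x6b R4=0xa0 R5=0x8a  N=1 Z=0
after  1: R0=0x1e R1=0x4b R2=0xeb R3=0x6b R4=0xd5 R5=0x8a  N=1 Z=0
after  2: R0=0x20 R1=0x4b R2=0xeb R3=0x6b R4=0xd5 R5=0x8a  N=0 Z=0
after  3: R0=0x20 R1=0x4b R2=0xeb R3=0x6b R4=0xd5 R5=0x8a  N=0 Z=0
after  4: R0=0x20 R1=0x4b R2=0xeb R3=0x6b R4=0xcb R5=0x8a  N=1 Z=0
after  5: R0=0x1f R1=0x4b R2=0xeb R3=0x6b R4=0xcb R5=0x8a  N=0 Z=0
after  6: R0=0x1f R1=0x4b R2=0xeb R3=0x6b R4=0xf4 R5=0x8a  N=1 Z=0
after  7: R0=0x1f R1=0x1f R2=0xeb R3=0x6b R4=0xf4 R5=0x8a  N=0 Z=0
after  8: R0=0x1f R1=0xff R2=0xeb R3=0x6b R4=0xf4 R5=0x8a  N=1 Z=0
after  9: R0=0x1f R1=0xff R2=0xeb R3=0xeb R4=0xf4 R5=0x8a  N=1 Z=0
-- IRQ taken; context saved, return-PC = 10 --

SAVED = 0xf4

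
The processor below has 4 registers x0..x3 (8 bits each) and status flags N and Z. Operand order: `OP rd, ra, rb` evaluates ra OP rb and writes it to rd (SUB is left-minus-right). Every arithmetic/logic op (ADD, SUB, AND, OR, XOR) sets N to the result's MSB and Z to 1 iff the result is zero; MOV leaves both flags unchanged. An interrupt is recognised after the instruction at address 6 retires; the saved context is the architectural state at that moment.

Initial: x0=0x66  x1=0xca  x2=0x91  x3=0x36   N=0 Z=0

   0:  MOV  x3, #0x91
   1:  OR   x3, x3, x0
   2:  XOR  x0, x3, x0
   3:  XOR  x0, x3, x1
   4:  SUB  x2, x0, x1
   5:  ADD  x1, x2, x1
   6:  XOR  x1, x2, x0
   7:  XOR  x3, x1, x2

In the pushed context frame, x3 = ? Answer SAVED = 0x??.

after  0: x0=0x66 x1=0xca x2=0x91 x3=0x91  N=0 Z=0
after  1: x0=0x66 x1=0xca x2=0x91 x3=0xf7  N=1 Z=0
after  2: x0=0x91 x1=0xca x2=0x91 x3=0xf7  N=1 Z=0
after  3: x0=0x3d x1=0xca x2=0x91 x3=0xf7  N=0 Z=0
after  4: x0=0x3d x1=0xca x2=0x73 x3=0xf7  N=0 Z=0
after  5: x0=0x3d x1=0x3d x2=0x73 x3=0xf7  N=0 Z=0
after  6: x0=0x3d x1=0x4e x2=0x73 x3=0xf7  N=0 Z=0
-- IRQ taken; context saved, return-PC = 7 --

SAVED = 0xf7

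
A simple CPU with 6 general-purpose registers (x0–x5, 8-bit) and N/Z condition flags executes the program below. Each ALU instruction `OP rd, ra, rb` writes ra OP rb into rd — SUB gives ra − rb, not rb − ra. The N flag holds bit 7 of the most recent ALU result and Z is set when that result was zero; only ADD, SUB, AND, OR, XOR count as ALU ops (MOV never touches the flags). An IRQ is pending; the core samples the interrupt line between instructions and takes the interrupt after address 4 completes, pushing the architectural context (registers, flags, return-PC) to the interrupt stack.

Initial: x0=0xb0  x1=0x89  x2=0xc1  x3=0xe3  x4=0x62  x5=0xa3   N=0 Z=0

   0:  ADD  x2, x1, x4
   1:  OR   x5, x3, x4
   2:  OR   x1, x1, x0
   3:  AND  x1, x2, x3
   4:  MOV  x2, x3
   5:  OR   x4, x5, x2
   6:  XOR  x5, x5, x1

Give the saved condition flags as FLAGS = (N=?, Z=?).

FLAGS = (N=1, Z=0)

after  0: x0=0xb0 x1=0x89 x2=0xeb x3=0xe3 x4=0x62 x5=0xa3  N=1 Z=0
after  1: x0=0xb0 x1=0x89 x2=0xeb x3=0xe3 x4=0x62 x5=0xe3  N=1 Z=0
after  2: x0=0xb0 x1=0xb9 x2=0xeb x3=0xe3 x4=0x62 x5=0xe3  N=1 Z=0
after  3: x0=0xb0 x1=0xe3 x2=0xeb x3=0xe3 x4=0x62 x5=0xe3  N=1 Z=0
after  4: x0=0xb0 x1=0xe3 x2=0xe3 x3=0xe3 x4=0x62 x5=0xe3  N=1 Z=0
-- IRQ taken; context saved, return-PC = 5 --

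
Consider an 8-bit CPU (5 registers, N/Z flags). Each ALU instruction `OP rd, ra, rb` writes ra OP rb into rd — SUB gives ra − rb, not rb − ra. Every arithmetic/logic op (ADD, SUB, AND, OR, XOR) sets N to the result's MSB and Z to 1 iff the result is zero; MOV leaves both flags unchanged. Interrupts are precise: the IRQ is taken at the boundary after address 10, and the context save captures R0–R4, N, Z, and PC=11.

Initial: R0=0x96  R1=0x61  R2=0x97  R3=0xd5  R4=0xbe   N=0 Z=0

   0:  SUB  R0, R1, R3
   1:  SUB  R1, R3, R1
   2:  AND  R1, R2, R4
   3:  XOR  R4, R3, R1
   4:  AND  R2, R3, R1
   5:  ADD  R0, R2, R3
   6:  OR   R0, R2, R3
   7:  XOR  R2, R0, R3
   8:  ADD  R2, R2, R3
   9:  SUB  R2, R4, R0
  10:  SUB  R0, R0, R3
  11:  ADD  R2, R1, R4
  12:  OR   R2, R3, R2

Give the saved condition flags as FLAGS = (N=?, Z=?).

FLAGS = (N=0, Z=1)

after  0: R0=0x8c R1=0x61 R2=0x97 R3=0xd5 R4=0xbe  N=1 Z=0
after  1: R0=0x8c R1=0x74 R2=0x97 R3=0xd5 R4=0xbe  N=0 Z=0
after  2: R0=0x8c R1=0x96 R2=0x97 R3=0xd5 R4=0xbe  N=1 Z=0
after  3: R0=0x8c R1=0x96 R2=0x97 R3=0xd5 R4=0x43  N=0 Z=0
after  4: R0=0x8c R1=0x96 R2=0x94 R3=0xd5 R4=0x43  N=1 Z=0
after  5: R0=0x69 R1=0x96 R2=0x94 R3=0xd5 R4=0x43  N=0 Z=0
after  6: R0=0xd5 R1=0x96 R2=0x94 R3=0xd5 R4=0x43  N=1 Z=0
after  7: R0=0xd5 R1=0x96 R2=0x00 R3=0xd5 R4=0x43  N=0 Z=1
after  8: R0=0xd5 R1=0x96 R2=0xd5 R3=0xd5 R4=0x43  N=1 Z=0
after  9: R0=0xd5 R1=0x96 R2=0x6e R3=0xd5 R4=0x43  N=0 Z=0
after 10: R0=0x00 R1=0x96 R2=0x6e R3=0xd5 R4=0x43  N=0 Z=1
-- IRQ taken; context saved, return-PC = 11 --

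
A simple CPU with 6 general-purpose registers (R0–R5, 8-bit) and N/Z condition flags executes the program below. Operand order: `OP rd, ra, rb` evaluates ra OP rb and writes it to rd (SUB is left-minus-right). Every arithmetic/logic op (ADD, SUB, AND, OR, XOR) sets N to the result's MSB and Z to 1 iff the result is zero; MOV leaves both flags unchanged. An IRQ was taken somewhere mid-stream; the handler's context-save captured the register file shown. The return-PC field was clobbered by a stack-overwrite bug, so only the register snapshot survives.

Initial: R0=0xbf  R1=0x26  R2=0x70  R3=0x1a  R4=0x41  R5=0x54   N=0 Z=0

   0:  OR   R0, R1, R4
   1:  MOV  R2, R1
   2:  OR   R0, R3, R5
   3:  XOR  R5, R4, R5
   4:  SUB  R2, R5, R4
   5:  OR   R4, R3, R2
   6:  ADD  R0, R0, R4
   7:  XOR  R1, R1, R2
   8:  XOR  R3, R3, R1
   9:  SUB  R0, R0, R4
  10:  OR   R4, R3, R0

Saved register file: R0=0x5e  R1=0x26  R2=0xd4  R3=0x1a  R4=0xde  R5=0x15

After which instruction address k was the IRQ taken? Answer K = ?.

after  0: R0=0x67 R1=0x26 R2=0x70 R3=0x1a R4=0x41 R5=0x54  N=0 Z=0
after  1: R0=0x67 R1=0x26 R2=0x26 R3=0x1a R4=0x41 R5=0x54  N=0 Z=0
after  2: R0=0x5e R1=0x26 R2=0x26 R3=0x1a R4=0x41 R5=0x54  N=0 Z=0
after  3: R0=0x5e R1=0x26 R2=0x26 R3=0x1a R4=0x41 R5=0x15  N=0 Z=0
after  4: R0=0x5e R1=0x26 R2=0xd4 R3=0x1a R4=0x41 R5=0x15  N=1 Z=0
after  5: R0=0x5e R1=0x26 R2=0xd4 R3=0x1a R4=0xde R5=0x15  N=1 Z=0
-- IRQ taken; context saved, return-PC = 6 --

K = 5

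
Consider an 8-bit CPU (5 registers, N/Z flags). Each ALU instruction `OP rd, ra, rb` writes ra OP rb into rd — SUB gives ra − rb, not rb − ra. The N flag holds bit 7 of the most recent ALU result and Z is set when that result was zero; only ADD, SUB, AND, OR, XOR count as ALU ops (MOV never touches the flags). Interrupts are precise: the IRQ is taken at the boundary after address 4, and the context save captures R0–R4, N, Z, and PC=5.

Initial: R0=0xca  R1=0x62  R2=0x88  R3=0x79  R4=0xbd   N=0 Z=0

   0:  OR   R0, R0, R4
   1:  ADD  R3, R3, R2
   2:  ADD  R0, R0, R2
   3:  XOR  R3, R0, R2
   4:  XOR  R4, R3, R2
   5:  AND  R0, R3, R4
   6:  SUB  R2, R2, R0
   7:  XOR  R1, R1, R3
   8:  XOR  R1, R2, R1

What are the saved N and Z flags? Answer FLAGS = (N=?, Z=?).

after  0: R0=0xff R1=0x62 R2=0x88 R3=0x79 R4=0xbd  N=1 Z=0
after  1: R0=0xff R1=0x62 R2=0x88 R3=0x01 R4=0xbd  N=0 Z=0
after  2: R0=0x87 R1=0x62 R2=0x88 R3=0x01 R4=0xbd  N=1 Z=0
after  3: R0=0x87 R1=0x62 R2=0x88 R3=0x0f R4=0xbd  N=0 Z=0
after  4: R0=0x87 R1=0x62 R2=0x88 R3=0x0f R4=0x87  N=1 Z=0
-- IRQ taken; context saved, return-PC = 5 --

FLAGS = (N=1, Z=0)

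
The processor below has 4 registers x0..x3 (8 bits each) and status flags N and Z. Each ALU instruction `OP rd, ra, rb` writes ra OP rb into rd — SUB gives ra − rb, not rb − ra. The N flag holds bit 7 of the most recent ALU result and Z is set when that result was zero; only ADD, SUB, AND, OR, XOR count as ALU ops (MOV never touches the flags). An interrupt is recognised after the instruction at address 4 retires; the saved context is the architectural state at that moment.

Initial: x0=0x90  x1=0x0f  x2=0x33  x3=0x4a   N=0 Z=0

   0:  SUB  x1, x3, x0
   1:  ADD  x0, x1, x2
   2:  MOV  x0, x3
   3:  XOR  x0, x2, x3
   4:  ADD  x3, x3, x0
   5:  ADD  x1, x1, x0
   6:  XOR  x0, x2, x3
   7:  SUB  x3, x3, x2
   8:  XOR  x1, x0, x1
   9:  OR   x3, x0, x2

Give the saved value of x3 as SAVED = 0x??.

after  0: x0=0x90 x1=0xba x2=0x33 x3=0x4a  N=1 Z=0
after  1: x0=0xed x1=0xba x2=0x33 x3=0x4a  N=1 Z=0
after  2: x0=0x4a x1=0xba x2=0x33 x3=0x4a  N=1 Z=0
after  3: x0=0x79 x1=0xba x2=0x33 x3=0x4a  N=0 Z=0
after  4: x0=0x79 x1=0xba x2=0x33 x3=0xc3  N=1 Z=0
-- IRQ taken; context saved, return-PC = 5 --

SAVED = 0xc3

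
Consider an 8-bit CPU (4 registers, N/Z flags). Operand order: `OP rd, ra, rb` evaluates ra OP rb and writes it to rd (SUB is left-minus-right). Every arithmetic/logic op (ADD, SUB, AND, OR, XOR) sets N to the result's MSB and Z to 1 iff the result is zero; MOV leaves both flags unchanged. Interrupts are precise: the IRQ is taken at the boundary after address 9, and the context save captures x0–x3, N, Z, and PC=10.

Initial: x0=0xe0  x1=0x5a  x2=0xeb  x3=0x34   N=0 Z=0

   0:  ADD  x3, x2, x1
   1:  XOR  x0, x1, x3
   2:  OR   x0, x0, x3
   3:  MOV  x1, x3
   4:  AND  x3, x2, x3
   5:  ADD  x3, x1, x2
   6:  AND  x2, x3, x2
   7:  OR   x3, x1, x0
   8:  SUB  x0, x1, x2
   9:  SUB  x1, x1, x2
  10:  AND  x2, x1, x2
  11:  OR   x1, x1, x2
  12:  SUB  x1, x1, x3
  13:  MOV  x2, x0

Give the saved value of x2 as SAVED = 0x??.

SAVED = 0x20

after  0: x0=0xe0 x1=0x5a x2=0xeb x3=0x45  N=0 Z=0
after  1: x0=0x1f x1=0x5a x2=0xeb x3=0x45  N=0 Z=0
after  2: x0=0x5f x1=0x5a x2=0xeb x3=0x45  N=0 Z=0
after  3: x0=0x5f x1=0x45 x2=0xeb x3=0x45  N=0 Z=0
after  4: x0=0x5f x1=0x45 x2=0xeb x3=0x41  N=0 Z=0
after  5: x0=0x5f x1=0x45 x2=0xeb x3=0x30  N=0 Z=0
after  6: x0=0x5f x1=0x45 x2=0x20 x3=0x30  N=0 Z=0
after  7: x0=0x5f x1=0x45 x2=0x20 x3=0x5f  N=0 Z=0
after  8: x0=0x25 x1=0x45 x2=0x20 x3=0x5f  N=0 Z=0
after  9: x0=0x25 x1=0x25 x2=0x20 x3=0x5f  N=0 Z=0
-- IRQ taken; context saved, return-PC = 10 --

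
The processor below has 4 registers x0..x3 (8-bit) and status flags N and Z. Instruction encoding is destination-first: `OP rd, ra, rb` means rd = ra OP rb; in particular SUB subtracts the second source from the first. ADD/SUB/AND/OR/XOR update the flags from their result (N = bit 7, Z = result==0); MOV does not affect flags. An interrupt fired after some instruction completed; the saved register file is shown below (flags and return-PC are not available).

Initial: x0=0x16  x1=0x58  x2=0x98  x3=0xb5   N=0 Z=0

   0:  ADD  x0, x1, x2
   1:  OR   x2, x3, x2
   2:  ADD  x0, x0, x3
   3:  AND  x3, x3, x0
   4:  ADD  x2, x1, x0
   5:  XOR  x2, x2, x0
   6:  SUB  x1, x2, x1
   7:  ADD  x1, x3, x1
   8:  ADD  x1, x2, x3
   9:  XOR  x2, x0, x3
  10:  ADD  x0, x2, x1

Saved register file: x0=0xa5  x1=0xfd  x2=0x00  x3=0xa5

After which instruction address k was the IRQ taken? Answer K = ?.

K = 9

after  0: x0=0xf0 x1=0x58 x2=0x98 x3=0xb5  N=1 Z=0
after  1: x0=0xf0 x1=0x58 x2=0xbd x3=0xb5  N=1 Z=0
after  2: x0=0xa5 x1=0x58 x2=0xbd x3=0xb5  N=1 Z=0
after  3: x0=0xa5 x1=0x58 x2=0xbd x3=0xa5  N=1 Z=0
after  4: x0=0xa5 x1=0x58 x2=0xfd x3=0xa5  N=1 Z=0
after  5: x0=0xa5 x1=0x58 x2=0x58 x3=0xa5  N=0 Z=0
after  6: x0=0xa5 x1=0x00 x2=0x58 x3=0xa5  N=0 Z=1
after  7: x0=0xa5 x1=0xa5 x2=0x58 x3=0xa5  N=1 Z=0
after  8: x0=0xa5 x1=0xfd x2=0x58 x3=0xa5  N=1 Z=0
after  9: x0=0xa5 x1=0xfd x2=0x00 x3=0xa5  N=0 Z=1
-- IRQ taken; context saved, return-PC = 10 --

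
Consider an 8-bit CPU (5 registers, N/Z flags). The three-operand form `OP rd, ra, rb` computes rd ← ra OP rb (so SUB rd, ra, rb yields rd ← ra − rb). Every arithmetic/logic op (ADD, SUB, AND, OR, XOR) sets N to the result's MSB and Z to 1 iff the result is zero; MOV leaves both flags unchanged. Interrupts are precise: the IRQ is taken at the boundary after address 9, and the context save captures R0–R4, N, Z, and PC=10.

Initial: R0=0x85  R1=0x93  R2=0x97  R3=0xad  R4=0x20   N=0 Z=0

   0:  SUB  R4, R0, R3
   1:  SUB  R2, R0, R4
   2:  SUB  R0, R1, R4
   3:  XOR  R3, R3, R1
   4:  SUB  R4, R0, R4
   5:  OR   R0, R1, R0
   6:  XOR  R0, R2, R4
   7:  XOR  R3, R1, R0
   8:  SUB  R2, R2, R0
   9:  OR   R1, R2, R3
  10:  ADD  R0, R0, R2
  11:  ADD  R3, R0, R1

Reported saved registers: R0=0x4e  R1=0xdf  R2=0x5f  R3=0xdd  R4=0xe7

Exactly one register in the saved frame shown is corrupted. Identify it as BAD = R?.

after  0: R0=0x85 R1=0x93 R2=0x97 R3=0xad R4=0xd8  N=1 Z=0
after  1: R0=0x85 R1=0x93 R2=0xad R3=0xad R4=0xd8  N=1 Z=0
after  2: R0=0xbb R1=0x93 R2=0xad R3=0xad R4=0xd8  N=1 Z=0
after  3: R0=0xbb R1=0x93 R2=0xad R3=0x3e R4=0xd8  N=0 Z=0
after  4: R0=0xbb R1=0x93 R2=0xad R3=0x3e R4=0xe3  N=1 Z=0
after  5: R0=0xbb R1=0x93 R2=0xad R3=0x3e R4=0xe3  N=1 Z=0
after  6: R0=0x4e R1=0x93 R2=0xad R3=0x3e R4=0xe3  N=0 Z=0
after  7: R0=0x4e R1=0x93 R2=0xad R3=0xdd R4=0xe3  N=1 Z=0
after  8: R0=0x4e R1=0x93 R2=0x5f R3=0xdd R4=0xe3  N=0 Z=0
after  9: R0=0x4e R1=0xdf R2=0x5f R3=0xdd R4=0xe3  N=1 Z=0
-- IRQ taken; context saved, return-PC = 10 --
mismatch: R4: reported 0xe7 vs actual 0xe3

BAD = R4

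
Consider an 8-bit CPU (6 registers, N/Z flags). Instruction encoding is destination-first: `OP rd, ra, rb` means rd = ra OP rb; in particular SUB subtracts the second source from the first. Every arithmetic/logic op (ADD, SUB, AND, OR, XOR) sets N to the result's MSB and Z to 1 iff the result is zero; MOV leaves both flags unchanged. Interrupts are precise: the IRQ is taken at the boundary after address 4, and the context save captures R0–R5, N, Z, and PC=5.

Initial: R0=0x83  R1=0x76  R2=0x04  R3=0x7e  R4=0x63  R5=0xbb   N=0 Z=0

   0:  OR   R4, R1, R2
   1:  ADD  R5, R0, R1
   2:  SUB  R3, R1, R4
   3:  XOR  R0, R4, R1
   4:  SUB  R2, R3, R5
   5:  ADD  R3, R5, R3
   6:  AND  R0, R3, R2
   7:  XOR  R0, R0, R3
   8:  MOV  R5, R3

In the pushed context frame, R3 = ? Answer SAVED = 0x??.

after  0: R0=0x83 R1=0x76 R2=0x04 R3=0x7e R4=0x76 R5=0xbb  N=0 Z=0
after  1: R0=0x83 R1=0x76 R2=0x04 R3=0x7e R4=0x76 R5=0xf9  N=1 Z=0
after  2: R0=0x83 R1=0x76 R2=0x04 R3=0x00 R4=0x76 R5=0xf9  N=0 Z=1
after  3: R0=0x00 R1=0x76 R2=0x04 R3=0x00 R4=0x76 R5=0xf9  N=0 Z=1
after  4: R0=0x00 R1=0x76 R2=0x07 R3=0x00 R4=0x76 R5=0xf9  N=0 Z=0
-- IRQ taken; context saved, return-PC = 5 --

SAVED = 0x00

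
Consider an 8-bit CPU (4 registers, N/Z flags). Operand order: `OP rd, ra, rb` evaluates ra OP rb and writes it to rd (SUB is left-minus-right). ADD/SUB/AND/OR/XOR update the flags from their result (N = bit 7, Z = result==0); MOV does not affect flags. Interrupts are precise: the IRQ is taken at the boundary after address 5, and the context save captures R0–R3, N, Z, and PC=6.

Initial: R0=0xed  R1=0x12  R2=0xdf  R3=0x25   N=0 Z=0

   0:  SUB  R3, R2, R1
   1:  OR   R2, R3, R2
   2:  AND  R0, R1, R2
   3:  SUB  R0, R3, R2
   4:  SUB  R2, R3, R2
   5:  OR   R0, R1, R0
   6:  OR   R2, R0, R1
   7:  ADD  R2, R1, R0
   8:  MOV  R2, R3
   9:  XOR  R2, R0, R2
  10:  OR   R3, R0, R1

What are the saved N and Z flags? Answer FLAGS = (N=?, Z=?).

FLAGS = (N=1, Z=0)

after  0: R0=0xed R1=0x12 R2=0xdf R3=0xcd  N=1 Z=0
after  1: R0=0xed R1=0x12 R2=0xdf R3=0xcd  N=1 Z=0
after  2: R0=0x12 R1=0x12 R2=0xdf R3=0xcd  N=0 Z=0
after  3: R0=0xee R1=0x12 R2=0xdf R3=0xcd  N=1 Z=0
after  4: R0=0xee R1=0x12 R2=0xee R3=0xcd  N=1 Z=0
after  5: R0=0xfe R1=0x12 R2=0xee R3=0xcd  N=1 Z=0
-- IRQ taken; context saved, return-PC = 6 --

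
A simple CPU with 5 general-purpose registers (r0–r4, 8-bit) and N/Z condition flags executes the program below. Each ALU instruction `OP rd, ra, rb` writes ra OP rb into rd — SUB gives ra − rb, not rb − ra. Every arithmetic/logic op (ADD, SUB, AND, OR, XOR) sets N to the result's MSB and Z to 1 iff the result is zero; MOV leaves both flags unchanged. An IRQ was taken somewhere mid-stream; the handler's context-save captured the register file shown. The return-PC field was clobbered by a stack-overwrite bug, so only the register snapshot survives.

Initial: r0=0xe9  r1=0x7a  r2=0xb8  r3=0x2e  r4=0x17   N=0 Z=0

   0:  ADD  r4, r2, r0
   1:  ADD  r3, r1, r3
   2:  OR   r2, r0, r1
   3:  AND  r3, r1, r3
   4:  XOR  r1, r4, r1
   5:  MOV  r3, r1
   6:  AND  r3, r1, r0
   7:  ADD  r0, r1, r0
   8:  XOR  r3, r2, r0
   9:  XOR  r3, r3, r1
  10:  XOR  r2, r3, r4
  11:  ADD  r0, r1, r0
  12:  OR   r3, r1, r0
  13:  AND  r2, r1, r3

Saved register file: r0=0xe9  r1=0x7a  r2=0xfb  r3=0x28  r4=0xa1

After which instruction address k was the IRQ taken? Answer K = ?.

after  0: r0=0xe9 r1=0x7a r2=0xb8 r3=0x2e r4=0xa1  N=1 Z=0
after  1: r0=0xe9 r1=0x7a r2=0xb8 r3=0xa8 r4=0xa1  N=1 Z=0
after  2: r0=0xe9 r1=0x7a r2=0xfb r3=0xa8 r4=0xa1  N=1 Z=0
after  3: r0=0xe9 r1=0x7a r2=0xfb r3=0x28 r4=0xa1  N=0 Z=0
-- IRQ taken; context saved, return-PC = 4 --

K = 3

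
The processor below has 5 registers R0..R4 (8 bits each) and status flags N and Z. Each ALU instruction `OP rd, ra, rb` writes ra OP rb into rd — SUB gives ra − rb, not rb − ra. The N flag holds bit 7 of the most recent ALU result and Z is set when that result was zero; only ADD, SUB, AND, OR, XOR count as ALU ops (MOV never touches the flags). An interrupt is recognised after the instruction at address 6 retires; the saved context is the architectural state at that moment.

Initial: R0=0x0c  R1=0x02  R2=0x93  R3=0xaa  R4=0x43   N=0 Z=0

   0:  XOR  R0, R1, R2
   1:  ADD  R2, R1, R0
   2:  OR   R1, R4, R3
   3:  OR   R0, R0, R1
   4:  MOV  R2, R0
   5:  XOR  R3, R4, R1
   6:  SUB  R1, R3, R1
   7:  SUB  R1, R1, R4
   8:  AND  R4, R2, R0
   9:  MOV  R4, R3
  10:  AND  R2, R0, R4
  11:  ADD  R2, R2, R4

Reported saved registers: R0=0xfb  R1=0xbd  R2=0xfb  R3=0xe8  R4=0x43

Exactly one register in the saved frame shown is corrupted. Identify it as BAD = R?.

BAD = R3

after  0: R0=0x91 R1=0x02 R2=0x93 R3=0xaa R4=0x43  N=1 Z=0
after  1: R0=0x91 R1=0x02 R2=0x93 R3=0xaa R4=0x43  N=1 Z=0
after  2: R0=0x91 R1=0xeb R2=0x93 R3=0xaa R4=0x43  N=1 Z=0
after  3: R0=0xfb R1=0xeb R2=0x93 R3=0xaa R4=0x43  N=1 Z=0
after  4: R0=0xfb R1=0xeb R2=0xfb R3=0xaa R4=0x43  N=1 Z=0
after  5: R0=0xfb R1=0xeb R2=0xfb R3=0xa8 R4=0x43  N=1 Z=0
after  6: R0=0xfb R1=0xbd R2=0xfb R3=0xa8 R4=0x43  N=1 Z=0
-- IRQ taken; context saved, return-PC = 7 --
mismatch: R3: reported 0xe8 vs actual 0xa8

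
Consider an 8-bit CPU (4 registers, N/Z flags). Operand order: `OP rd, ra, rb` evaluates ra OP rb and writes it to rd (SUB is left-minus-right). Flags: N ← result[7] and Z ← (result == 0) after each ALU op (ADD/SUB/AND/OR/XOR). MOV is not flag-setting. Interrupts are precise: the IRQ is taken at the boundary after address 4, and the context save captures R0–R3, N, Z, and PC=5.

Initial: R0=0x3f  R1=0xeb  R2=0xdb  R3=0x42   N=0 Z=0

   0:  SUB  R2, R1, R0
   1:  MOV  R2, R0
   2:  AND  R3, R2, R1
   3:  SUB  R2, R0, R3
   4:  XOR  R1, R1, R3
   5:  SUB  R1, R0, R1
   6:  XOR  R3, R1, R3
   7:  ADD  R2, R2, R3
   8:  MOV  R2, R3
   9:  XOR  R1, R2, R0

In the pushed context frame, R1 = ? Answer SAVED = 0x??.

SAVED = 0xc0

after  0: R0=0x3f R1=0xeb R2=0xac R3=0x42  N=1 Z=0
after  1: R0=0x3f R1=0xeb R2=0x3f R3=0x42  N=1 Z=0
after  2: R0=0x3f R1=0xeb R2=0x3f R3=0x2b  N=0 Z=0
after  3: R0=0x3f R1=0xeb R2=0x14 R3=0x2b  N=0 Z=0
after  4: R0=0x3f R1=0xc0 R2=0x14 R3=0x2b  N=1 Z=0
-- IRQ taken; context saved, return-PC = 5 --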